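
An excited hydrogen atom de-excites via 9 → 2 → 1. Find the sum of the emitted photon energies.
13.4377 eV

The energy levels of hydrogen are E_n = -13.6057 / n² eV.

First transition (9 → 2):
ΔE₁ = |E_2 - E_9|
ΔE₁ = |-3.4014250000 - (-0.1679716049)| = 3.2334534 eV

Second transition (2 → 1):
ΔE₂ = |E_1 - E_2|
ΔE₂ = |-13.6057000000 - (-3.4014250000)| = 10.2042750 eV

Total energy released:
E_total = ΔE₁ + ΔE₂ = 3.2334534 + 10.2042750 = 13.4377 eV

Note: This equals the direct transition 9 → 1: 13.4377 eV ✓
Energy is conserved regardless of the path taken.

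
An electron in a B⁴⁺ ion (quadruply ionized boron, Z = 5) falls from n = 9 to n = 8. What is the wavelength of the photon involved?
1111.53 nm

First, find the transition energy using E_n = -13.6057 Z² / n² eV:
E_9 = -13.6057 × 5² / 9² = -4.1992901 eV
E_8 = -13.6057 × 5² / 8² = -5.3147266 eV

Photon energy: |ΔE| = |E_8 - E_9| = 1.1154365 eV

Convert to wavelength using E = hc/λ with hc = 1239.84 eV·nm:
λ = hc/E = 1239.84 eV·nm / 1.1154365 eV
λ = 1111.53 nm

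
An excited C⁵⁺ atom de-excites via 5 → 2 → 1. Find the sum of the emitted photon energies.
470.2130 eV

The energy levels of C⁵⁺ are E_n = -13.6057 × 6² / n² eV.

First transition (5 → 2):
ΔE₁ = |E_2 - E_5|
ΔE₁ = |-122.4513000000 - (-19.5922080000)| = 102.8590920 eV

Second transition (2 → 1):
ΔE₂ = |E_1 - E_2|
ΔE₂ = |-489.8052000000 - (-122.4513000000)| = 367.3539000 eV

Total energy released:
E_total = ΔE₁ + ΔE₂ = 102.8590920 + 367.3539000 = 470.2130 eV

Note: This equals the direct transition 5 → 1: 470.2130 eV ✓
Energy is conserved regardless of the path taken.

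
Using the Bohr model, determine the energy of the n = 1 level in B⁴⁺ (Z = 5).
-340.142500 eV

For hydrogen-like ions, the energy levels scale with Z²:
E_n = -13.6057 Z² / n² eV

For B⁴⁺ (Z = 5) at n = 1:
E_1 = -13.6057 × 5² / 1²
E_1 = -13.6057 × 25 / 1
E_1 = -340.1425 / 1
E_1 = -340.142500 eV

The energy is 25 times more negative than hydrogen at the same n due to the stronger nuclear charge.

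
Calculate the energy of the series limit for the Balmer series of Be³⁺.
54.42280 eV

The series limit corresponds to the transition from n = ∞ to n = 2.
This is the highest energy (shortest wavelength) transition in the Balmer series.

E_∞ = 0 eV
E_2 = -13.6057 × 4² / 2² = -54.42280 eV

Energy at series limit:
ΔE = E_∞ - E_2 = 0 - (-54.42280) = 54.42280 eV

This energy equals the ionization energy from the n = 2 state of Be³⁺.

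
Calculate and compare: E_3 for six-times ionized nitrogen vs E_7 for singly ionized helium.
N⁶⁺ at n = 3 (E = -74.0755 eV)

Using E_n = -13.6057 Z² / n² eV:

N⁶⁺ (Z = 7) at n = 3:
E = -13.6057 × 7² / 3² = -13.6057 × 49 / 9 = -74.0754778 eV

He⁺ (Z = 2) at n = 7:
E = -13.6057 × 2² / 7² = -13.6057 × 4 / 49 = -1.1106694 eV

Since -74.0754778 eV < -1.1106694 eV,
N⁶⁺ at n = 3 is more tightly bound (requires more energy to ionize).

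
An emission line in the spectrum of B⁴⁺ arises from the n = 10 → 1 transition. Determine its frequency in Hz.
8.1424e+16 Hz

First, find the transition energy:
E_10 = -13.6057 × 5² / 10² = -3.4014250 eV
E_1 = -13.6057 × 5² / 1² = -340.1425000 eV
|ΔE| = |E_1 - E_10| = 336.7410750 eV

Convert to Joules: E = 336.7410750 eV × (1.602177 × 10⁻¹⁹ J/eV) = 5.395188e-17 J

Using E = hf:
f = E/h = 5.395188e-17 J / (6.62607 × 10⁻³⁴ J·s)
f = 8.1424e+16 Hz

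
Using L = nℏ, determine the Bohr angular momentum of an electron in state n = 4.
4.22e-34 J·s (or 4ℏ)

In the Bohr model, angular momentum is quantized:
L = nℏ

where ℏ = h/(2π) = 1.0546e-34 J·s

For n = 4:
L = 4 × 1.0546e-34 J·s
L = 4.22e-34 J·s

This can also be written as L = 4ℏ.
The angular momentum is an integer multiple of the reduced Planck constant.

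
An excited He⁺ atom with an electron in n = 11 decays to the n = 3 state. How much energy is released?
5.59720 eV

The energy levels are E_n = -13.6057 Z² eV / n².

Energy at n = 11: E_11 = -13.6057 × 2² / 11² = -0.44977521 eV
Energy at n = 3: E_3 = -13.6057 × 2² / 3² = -6.04697778 eV

For emission (electron falling to lower state), the photon energy is:
E_photon = E_11 - E_3 = |-0.44977521 - (-6.04697778)|
E_photon = 5.59720 eV

This energy is carried away by the emitted photon.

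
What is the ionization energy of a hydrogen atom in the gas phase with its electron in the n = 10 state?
0.136 eV

The ionization energy is the energy needed to remove the electron completely (n → ∞).

For hydrogen, E_n = -13.6057 eV / n².

At n = 10: E_10 = -13.6057 / 10² = -0.136057 eV
At n = ∞: E_∞ = 0 eV

Ionization energy = E_∞ - E_10 = 0 - (-0.136057) = 0.136057 eV
Ionization energy ≈ 0.136 eV

This is also called the binding energy of the electron in state n = 10.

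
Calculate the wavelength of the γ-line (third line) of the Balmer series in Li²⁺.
48.2151 nm

The lines of a series are numbered from the longest wavelength (smallest ΔE) outward; the third line is the transition from n = n_f + 3 to n_f.
The Balmer series has all transitions ending at n_f = 2.

For Li²⁺ (Z = 3), the third line (γ-line) is the jump from n = 5 to n = 2:
E_5 = -13.6057 × 3² / 5² = -4.898052 eV
E_2 = -13.6057 × 3² / 2² = -30.612825 eV
ΔE = E_5 - E_2 = 25.714773 eV

λ = hc/E = 1239.84 eV·nm / 25.714773 eV
λ = 48.2151 nm

This is the γ-line of the Balmer series in Li²⁺.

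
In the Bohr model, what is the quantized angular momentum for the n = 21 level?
2.21460e-33 J·s (or 21ℏ)

In the Bohr model, angular momentum is quantized:
L = nℏ

where ℏ = h/(2π) = 1.0545718e-34 J·s

For n = 21:
L = 21 × 1.0545718e-34 J·s
L = 2.21460e-33 J·s

This can also be written as L = 21ℏ.
The angular momentum is an integer multiple of the reduced Planck constant.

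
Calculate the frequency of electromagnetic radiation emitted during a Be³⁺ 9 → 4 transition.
2.6400e+15 Hz

First, find the transition energy:
E_9 = -13.6057 × 4² / 9² = -2.68754568 eV
E_4 = -13.6057 × 4² / 4² = -13.60570000 eV
|ΔE| = |E_4 - E_9| = 10.91815432 eV

Convert to Joules: E = 10.91815432 eV × (1.602177 × 10⁻¹⁹ J/eV) = 1.749282e-18 J

Using E = hf:
f = E/h = 1.749282e-18 J / (6.62607 × 10⁻³⁴ J·s)
f = 2.6400e+15 Hz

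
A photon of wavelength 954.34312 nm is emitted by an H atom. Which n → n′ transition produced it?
n = 8 → n = 3

First, find the photon energy from the wavelength (hc = 1239.84 eV·nm):
E = hc/λ = 1239.84 eV·nm / 954.34312 nm = 1.2991554 eV

The energy levels of hydrogen satisfy E_n = -13.6057 / n² eV, so an emission n_i → n_f releases
ΔE = 13.6057 × (1/n_f² − 1/n_i²) eV.

Setting ΔE equal to the photon energy:
1/n_f² − 1/n_i² = 1.2991554 / 13.6057 = 0.095486112

Since 1/n_i² must be positive, we need 1/n_f² > 0.095486112, i.e. n_f ≤ 3. For each allowed n_f, solve n_i = (1/n_f² − 0.095486112)^(−1/2) and check whether it is a whole number:
  n_f = 1: 1/n_i² = 1.000000000 − 0.095486112 = 0.904513888 → n_i = 1.051  (not an integer) ✗
  n_f = 2: 1/n_i² = 0.250000000 − 0.095486112 = 0.154513888 → n_i = 2.544  (not an integer) ✗
  n_f = 3: 1/n_i² = 0.111111111 − 0.095486112 = 0.015624999 → n_i = 8.000  → integer, n_i = 8 ✓

Only n_f = 3 gives an integer upper level, n_i = 8.

The transition is from n = 8 to n = 3 (emission).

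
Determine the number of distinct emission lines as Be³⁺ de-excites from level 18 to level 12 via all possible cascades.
21

The electron can occupy levels n = 12, 13, ..., 18 during de-excitation — that is m = 18 - 12 + 1 = 7 distinct levels.

The number of distinct spectral lines equals the number of ways to choose 2 of these m levels (each pair gives one possible emission transition):

Number of lines = m(m-1)/2 = 7×6/2 = 21

These correspond to all possible transitions between the 7 levels:
18 → 17, 18 → 16, 18 → 15, 18 → 14, 18 → 13, 18 → 12, 17 → 16, 17 → 15...

Each transition produces a photon with a unique energy (and thus wavelength). This count does not depend on Z.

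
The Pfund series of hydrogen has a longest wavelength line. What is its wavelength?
7455.80562 nm

The longest wavelength corresponds to the smallest energy transition in the series.
The Pfund series has all transitions ending at n_f = 5.

For H, the first line (α-line) is the jump from n = 6 to n = 5:
E_6 = -13.6057 / 6² = -0.37793611111 eV
E_5 = -13.6057 / 5² = -0.54422800000 eV
ΔE = E_6 - E_5 = 0.16629188889 eV

λ = hc/E = 1239.84 eV·nm / 0.16629188889 eV
λ = 7455.80562 nm

This is the α-line of the Pfund series in H.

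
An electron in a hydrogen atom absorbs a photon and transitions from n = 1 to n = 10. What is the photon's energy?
13.47 eV

The energy levels of a hydrogen-like atom are E_n = -13.6057 eV / n².

Energy at n = 1: E_1 = -13.6057 / 1² = -13.60570 eV
Energy at n = 10: E_10 = -13.6057 / 10² = -0.13606 eV

The excitation energy is the difference:
ΔE = E_10 - E_1
ΔE = -0.13606 - (-13.60570)
ΔE = 13.47 eV

Since this is positive, energy must be absorbed (photon absorption).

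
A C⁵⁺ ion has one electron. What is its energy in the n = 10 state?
-4.898 eV

For hydrogen-like ions, the energy levels scale with Z²:
E_n = -13.6057 Z² / n² eV

For C⁵⁺ (Z = 6) at n = 10:
E_10 = -13.6057 × 6² / 10²
E_10 = -13.6057 × 36 / 100
E_10 = -489.8052 / 100
E_10 = -4.898 eV

The energy is 36 times more negative than hydrogen at the same n due to the stronger nuclear charge.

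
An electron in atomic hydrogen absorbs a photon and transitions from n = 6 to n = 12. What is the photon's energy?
0.283 eV

The energy levels of a hydrogen-like atom are E_n = -13.6057 eV / n².

Energy at n = 6: E_6 = -13.6057 / 6² = -0.377936 eV
Energy at n = 12: E_12 = -13.6057 / 12² = -0.094484 eV

The excitation energy is the difference:
ΔE = E_12 - E_6
ΔE = -0.094484 - (-0.377936)
ΔE = 0.283 eV

Since this is positive, energy must be absorbed (photon absorption).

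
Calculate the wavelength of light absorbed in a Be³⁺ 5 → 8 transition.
233.658 nm

First, find the transition energy using E_n = -13.6057 Z² / n² eV:
E_5 = -13.6057 × 4² / 5² = -8.7076480 eV
E_8 = -13.6057 × 4² / 8² = -3.4014250 eV

Photon energy: |ΔE| = |E_8 - E_5| = 5.3062230 eV

Convert to wavelength using E = hc/λ with hc = 1239.84 eV·nm:
λ = hc/E = 1239.84 eV·nm / 5.3062230 eV
λ = 233.658 nm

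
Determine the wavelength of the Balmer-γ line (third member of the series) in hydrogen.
433.935777 nm

The lines of a series are numbered from the longest wavelength (smallest ΔE) outward; the third line is the transition from n = n_f + 3 to n_f.
The Balmer series has all transitions ending at n_f = 2.

For H, the third line (γ-line) is the jump from n = 5 to n = 2:
E_5 = -13.6057 / 5² = -0.5442280000 eV
E_2 = -13.6057 / 2² = -3.4014250000 eV
ΔE = E_5 - E_2 = 2.8571970000 eV

λ = hc/E = 1239.84 eV·nm / 2.8571970000 eV
λ = 433.935777 nm

This is the γ-line of the Balmer series in H.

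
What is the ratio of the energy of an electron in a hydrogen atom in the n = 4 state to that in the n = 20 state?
25.00000

Using E_n = -13.6057 Z² / n² eV with Z = 1:

E_4 = -13.6057 / 4² = -13.6057 / 16 = -0.85035625000 eV
E_20 = -13.6057 / 20² = -13.6057 / 400 = -0.03401425000 eV

The ratio is:
E_4/E_20 = (-0.85035625000) / (-0.03401425000)
E_4/E_20 = (-13.6057/16) / (-13.6057/400)
E_4/E_20 = 400/16
E_4/E_20 = 25.00000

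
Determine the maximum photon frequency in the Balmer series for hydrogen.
8.225e+14 Hz

The series limit corresponds to the transition from n = ∞ to n = 2.
This is the highest energy (shortest wavelength) transition in the Balmer series.

E_∞ = 0 eV
E_2 = -13.6057 / 2² = -3.40142500 eV

Energy at series limit:
ΔE = E_∞ - E_2 = 0 - (-3.40142500) = 3.40142500 eV
E = 3.40142500 eV × (1.602177 × 10⁻¹⁹ J/eV) = 5.44968e-19 J
f = E/h = 5.44968e-19 J / (6.62607 × 10⁻³⁴ J·s) = 8.225e+14 Hz

This energy equals the ionization energy from the n = 2 state of hydrogen.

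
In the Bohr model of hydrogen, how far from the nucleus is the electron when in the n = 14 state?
10.371873 nm (or 103.718733 Å)

The Bohr radius formula is:
r_n = n² a₀ / Z

where a₀ = 0.052917721 nm is the Bohr radius.

For H (Z = 1) at n = 14:
r_14 = 14² × 0.052917721 nm / 1
r_14 = 196 × 0.052917721 nm / 1
r_14 = 10.3718733 nm / 1
r_14 = 10.371873 nm

The electron orbits at approximately 10.371873 nm from the nucleus.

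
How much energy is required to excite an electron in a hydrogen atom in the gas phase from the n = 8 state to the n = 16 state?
0.15944 eV

The energy levels of a hydrogen-like atom are E_n = -13.6057 eV / n².

Energy at n = 8: E_8 = -13.6057 / 8² = -0.21258906 eV
Energy at n = 16: E_16 = -13.6057 / 16² = -0.05314727 eV

The excitation energy is the difference:
ΔE = E_16 - E_8
ΔE = -0.05314727 - (-0.21258906)
ΔE = 0.15944 eV

Since this is positive, energy must be absorbed (photon absorption).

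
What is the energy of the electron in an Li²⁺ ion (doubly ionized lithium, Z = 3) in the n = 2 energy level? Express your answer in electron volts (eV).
-30.61 eV

The energy levels of a hydrogen-like atom are given by:
E_n = -13.6057 Z² / n² eV  (with Z = 3 for Li²⁺)

For n = 2:
E_2 = -13.6057 × 3² / 2²
E_2 = -13.6057 × 9 / 4
E_2 = -30.61 eV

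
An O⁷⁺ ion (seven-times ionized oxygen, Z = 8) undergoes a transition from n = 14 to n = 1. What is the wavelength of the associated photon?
1.43 nm

First, find the transition energy using E_n = -13.6057 Z² / n² eV:
E_14 = -13.6057 × 8² / 14² = -4.4427 eV
E_1 = -13.6057 × 8² / 1² = -870.7648 eV

Photon energy: |ΔE| = |E_1 - E_14| = 866.3221 eV

Convert to wavelength using E = hc/λ with hc = 1239.84 eV·nm:
λ = hc/E = 1239.84 eV·nm / 866.3221 eV
λ = 1.43 nm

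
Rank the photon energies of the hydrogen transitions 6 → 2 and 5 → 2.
6 → 2

Calculate the energy for each transition:

Transition 6 → 2:
ΔE₁ = |E_2 - E_6| = |-13.6057/2² - (-13.6057/6²)|
ΔE₁ = |-3.401425000000 - (-0.377936111111)| = 3.023488889 eV

Transition 5 → 2:
ΔE₂ = |E_2 - E_5| = |-13.6057/2² - (-13.6057/5²)|
ΔE₂ = |-3.401425000000 - (-0.544228000000)| = 2.857197000 eV

Since 3.023488889 eV > 2.857197000 eV, the transition 6 → 2 emits the more energetic photon.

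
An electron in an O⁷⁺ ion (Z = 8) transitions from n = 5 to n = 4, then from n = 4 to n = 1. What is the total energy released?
835.9342 eV

The energy levels of O⁷⁺ are E_n = -13.6057 × 8² / n² eV.

First transition (5 → 4):
ΔE₁ = |E_4 - E_5|
ΔE₁ = |-54.4228000000 - (-34.8305920000)| = 19.5922080 eV

Second transition (4 → 1):
ΔE₂ = |E_1 - E_4|
ΔE₂ = |-870.7648000000 - (-54.4228000000)| = 816.3420000 eV

Total energy released:
E_total = ΔE₁ + ΔE₂ = 19.5922080 + 816.3420000 = 835.9342 eV

Note: This equals the direct transition 5 → 1: 835.9342 eV ✓
Energy is conserved regardless of the path taken.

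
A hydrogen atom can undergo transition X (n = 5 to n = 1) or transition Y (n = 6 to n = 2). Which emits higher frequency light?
5 → 1

Calculate the energy for each transition:

Transition 5 → 1:
ΔE₁ = |E_1 - E_5| = |-13.6057/1² - (-13.6057/5²)|
ΔE₁ = |-13.6057000000 - (-0.5442280000)| = 13.0614720 eV

Transition 6 → 2:
ΔE₂ = |E_2 - E_6| = |-13.6057/2² - (-13.6057/6²)|
ΔE₂ = |-3.4014250000 - (-0.3779361111)| = 3.0234889 eV

Since 13.0614720 eV > 3.0234889 eV, the transition 5 → 1 emits the more energetic photon.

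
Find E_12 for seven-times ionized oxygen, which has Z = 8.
-6.047 eV

For hydrogen-like ions, the energy levels scale with Z²:
E_n = -13.6057 Z² / n² eV

For O⁷⁺ (Z = 8) at n = 12:
E_12 = -13.6057 × 8² / 12²
E_12 = -13.6057 × 64 / 144
E_12 = -870.7648 / 144
E_12 = -6.047 eV

The energy is 64 times more negative than hydrogen at the same n due to the stronger nuclear charge.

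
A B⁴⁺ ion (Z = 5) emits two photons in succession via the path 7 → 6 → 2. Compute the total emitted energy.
78.094 eV

The energy levels of B⁴⁺ are E_n = -13.6057 × 5² / n² eV.

First transition (7 → 6):
ΔE₁ = |E_6 - E_7|
ΔE₁ = |-9.448402778 - (-6.941683673)| = 2.506719 eV

Second transition (6 → 2):
ΔE₂ = |E_2 - E_6|
ΔE₂ = |-85.035625000 - (-9.448402778)| = 75.587222 eV

Total energy released:
E_total = ΔE₁ + ΔE₂ = 2.506719 + 75.587222 = 78.094 eV

Note: This equals the direct transition 7 → 2: 78.094 eV ✓
Energy is conserved regardless of the path taken.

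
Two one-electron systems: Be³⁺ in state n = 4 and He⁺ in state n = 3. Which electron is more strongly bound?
Be³⁺ at n = 4 (E = -13.606 eV)

Using E_n = -13.6057 Z² / n² eV:

Be³⁺ (Z = 4) at n = 4:
E = -13.6057 × 4² / 4² = -13.6057 × 16 / 16 = -13.605700 eV

He⁺ (Z = 2) at n = 3:
E = -13.6057 × 2² / 3² = -13.6057 × 4 / 9 = -6.046978 eV

Since -13.605700 eV < -6.046978 eV,
Be³⁺ at n = 4 is more tightly bound (requires more energy to ionize).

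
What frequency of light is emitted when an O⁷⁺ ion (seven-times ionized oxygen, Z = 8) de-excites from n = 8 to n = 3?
2.0105e+16 Hz

First, find the transition energy:
E_8 = -13.6057 × 8² / 8² = -13.60570000 eV
E_3 = -13.6057 × 8² / 3² = -96.75164444 eV
|ΔE| = |E_3 - E_8| = 83.14594444 eV

Convert to Joules: E = 83.14594444 eV × (1.602177 × 10⁻¹⁹ J/eV) = 1.332145e-17 J

Using E = hf:
f = E/h = 1.332145e-17 J / (6.62607 × 10⁻³⁴ J·s)
f = 2.0105e+16 Hz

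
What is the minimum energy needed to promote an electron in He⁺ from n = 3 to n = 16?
5.83439 eV

The energy levels of a hydrogen-like atom are E_n = -13.6057 Z² eV / n².

Energy at n = 3: E_3 = -13.6057 × 2² / 3² = -6.04697778 eV
Energy at n = 16: E_16 = -13.6057 × 2² / 16² = -0.21258906 eV

The excitation energy is the difference:
ΔE = E_16 - E_3
ΔE = -0.21258906 - (-6.04697778)
ΔE = 5.83439 eV

Since this is positive, energy must be absorbed (photon absorption).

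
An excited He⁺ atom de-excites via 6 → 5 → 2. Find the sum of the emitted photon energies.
12.09 eV

The energy levels of He⁺ are E_n = -13.6057 × 2² / n² eV.

First transition (6 → 5):
ΔE₁ = |E_5 - E_6|
ΔE₁ = |-2.17691200 - (-1.51174444)| = 0.66517 eV

Second transition (5 → 2):
ΔE₂ = |E_2 - E_5|
ΔE₂ = |-13.60570000 - (-2.17691200)| = 11.42879 eV

Total energy released:
E_total = ΔE₁ + ΔE₂ = 0.66517 + 11.42879 = 12.09 eV

Note: This equals the direct transition 6 → 2: 12.09 eV ✓
Energy is conserved regardless of the path taken.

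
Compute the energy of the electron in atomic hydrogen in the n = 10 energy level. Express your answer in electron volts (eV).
-0.136057 eV

The energy levels of a hydrogen-like atom are given by:
E_n = -13.6057 eV / n²

For n = 10:
E_10 = -13.6057 eV / 10²
E_10 = -13.6057 eV / 100
E_10 = -0.136057 eV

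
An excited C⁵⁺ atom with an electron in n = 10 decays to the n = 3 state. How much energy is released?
49.525 eV

The energy levels are E_n = -13.6057 Z² eV / n².

Energy at n = 10: E_10 = -13.6057 × 6² / 10² = -4.898052 eV
Energy at n = 3: E_3 = -13.6057 × 6² / 3² = -54.422800 eV

For emission (electron falling to lower state), the photon energy is:
E_photon = E_10 - E_3 = |-4.898052 - (-54.422800)|
E_photon = 49.525 eV

This energy is carried away by the emitted photon.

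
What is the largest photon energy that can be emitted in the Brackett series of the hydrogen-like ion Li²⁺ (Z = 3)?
7.653206 eV

The series limit corresponds to the transition from n = ∞ to n = 4.
This is the highest energy (shortest wavelength) transition in the Brackett series.

E_∞ = 0 eV
E_4 = -13.6057 × 3² / 4² = -7.653206 eV

Energy at series limit:
ΔE = E_∞ - E_4 = 0 - (-7.653206) = 7.653206 eV

This energy equals the ionization energy from the n = 4 state of Li²⁺.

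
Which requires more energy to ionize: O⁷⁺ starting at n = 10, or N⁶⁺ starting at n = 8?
N⁶⁺ at n = 8 (E = -10.416864 eV)

Using E_n = -13.6057 Z² / n² eV:

O⁷⁺ (Z = 8) at n = 10:
E = -13.6057 × 8² / 10² = -13.6057 × 64 / 100 = -8.707648000 eV

N⁶⁺ (Z = 7) at n = 8:
E = -13.6057 × 7² / 8² = -13.6057 × 49 / 64 = -10.416864063 eV

Since -10.416864063 eV < -8.707648000 eV,
N⁶⁺ at n = 8 is more tightly bound (requires more energy to ionize).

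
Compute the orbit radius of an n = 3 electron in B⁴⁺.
0.0953 nm (or 0.9525 Å)

The Bohr radius formula is:
r_n = n² a₀ / Z

where a₀ = 0.0529177 nm is the Bohr radius.

For B⁴⁺ (Z = 5) at n = 3:
r_3 = 3² × 0.0529177 nm / 5
r_3 = 9 × 0.0529177 nm / 5
r_3 = 0.47626 nm / 5
r_3 = 0.0953 nm

The electron orbits at approximately 0.0953 nm from the nucleus.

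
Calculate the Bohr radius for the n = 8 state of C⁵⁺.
0.5645 nm (or 5.6446 Å)

The Bohr radius formula is:
r_n = n² a₀ / Z

where a₀ = 0.0529177 nm is the Bohr radius.

For C⁵⁺ (Z = 6) at n = 8:
r_8 = 8² × 0.0529177 nm / 6
r_8 = 64 × 0.0529177 nm / 6
r_8 = 3.38673 nm / 6
r_8 = 0.5645 nm

The electron orbits at approximately 0.5645 nm from the nucleus.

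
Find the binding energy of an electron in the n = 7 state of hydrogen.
0.27767 eV

The ionization energy is the energy needed to remove the electron completely (n → ∞).

For hydrogen, E_n = -13.6057 eV / n².

At n = 7: E_7 = -13.6057 / 7² = -0.27766735 eV
At n = ∞: E_∞ = 0 eV

Ionization energy = E_∞ - E_7 = 0 - (-0.27766735) = 0.27766735 eV
Ionization energy ≈ 0.27767 eV

This is also called the binding energy of the electron in state n = 7.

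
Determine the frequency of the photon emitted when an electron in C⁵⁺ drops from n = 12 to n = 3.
1.234e+16 Hz

First, find the transition energy:
E_12 = -13.6057 × 6² / 12² = -3.4014250 eV
E_3 = -13.6057 × 6² / 3² = -54.4228000 eV
|ΔE| = |E_3 - E_12| = 51.0213750 eV

Convert to Joules: E = 51.0213750 eV × (1.602177 × 10⁻¹⁹ J/eV) = 8.17453e-18 J

Using E = hf:
f = E/h = 8.17453e-18 J / (6.62607 × 10⁻³⁴ J·s)
f = 1.234e+16 Hz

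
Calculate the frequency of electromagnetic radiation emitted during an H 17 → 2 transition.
8.1108e+14 Hz

First, find the transition energy:
E_17 = -13.6057 / 17² = -0.0470785 eV
E_2 = -13.6057 / 2² = -3.4014250 eV
|ΔE| = |E_2 - E_17| = 3.3543465 eV

Convert to Joules: E = 3.3543465 eV × (1.602177 × 10⁻¹⁹ J/eV) = 5.374257e-19 J

Using E = hf:
f = E/h = 5.374257e-19 J / (6.62607 × 10⁻³⁴ J·s)
f = 8.1108e+14 Hz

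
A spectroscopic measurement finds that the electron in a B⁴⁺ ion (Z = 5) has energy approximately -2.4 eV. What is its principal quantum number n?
n = 12

The exact energy levels follow E_n = -13.6057 Z² / n² eV with Z = 5.

The measured value (-2.4 eV) is reported to only 2 significant figures, so we must test candidate n values and see which one matches to that precision.

Candidate energies:
  n = 10:  E = -13.6057 × 5² / 10² = -3.40143 eV
  n = 11:  E = -13.6057 × 5² / 11² = -2.81110 eV
  n = 12:  E = -13.6057 × 5² / 12² = -2.36210 eV  ← matches
  n = 13:  E = -13.6057 × 5² / 13² = -2.01268 eV
  n = 14:  E = -13.6057 × 5² / 14² = -1.73542 eV

Checking against the measurement of -2.4 eV (2 sig figs), only n = 12 agrees:
E_12 = -2.36210 eV, which rounds to -2.4 eV ✓

Therefore n = 12.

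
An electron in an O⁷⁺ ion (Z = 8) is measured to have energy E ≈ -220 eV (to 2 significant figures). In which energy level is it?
n = 2

The exact energy levels follow E_n = -13.6057 Z² / n² eV with Z = 8.

The measured value (-220 eV) is reported to only 2 significant figures, so we must test candidate n values and see which one matches to that precision.

Candidate energies:
  n = 1:  E = -13.6057 × 8² / 1² = -870.764800 eV
  n = 2:  E = -13.6057 × 8² / 2² = -217.691200 eV  ← matches
  n = 3:  E = -13.6057 × 8² / 3² = -96.751644 eV
  n = 4:  E = -13.6057 × 8² / 4² = -54.422800 eV

Checking against the measurement of -220 eV (2 sig figs), only n = 2 agrees:
E_2 = -217.691200 eV, which rounds to -220 eV ✓

Therefore n = 2.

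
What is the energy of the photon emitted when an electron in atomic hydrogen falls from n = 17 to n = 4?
0.803278 eV

The energy levels are E_n = -13.6057 eV / n².

Energy at n = 17: E_17 = -13.6057 / 17² = -0.047078547 eV
Energy at n = 4: E_4 = -13.6057 / 4² = -0.850356250 eV

For emission (electron falling to lower state), the photon energy is:
E_photon = E_17 - E_4 = |-0.047078547 - (-0.850356250)|
E_photon = 0.803278 eV

This energy is carried away by the emitted photon.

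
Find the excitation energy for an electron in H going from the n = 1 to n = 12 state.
13.511 eV

The energy levels of a hydrogen-like atom are E_n = -13.6057 eV / n².

Energy at n = 1: E_1 = -13.6057 / 1² = -13.605700 eV
Energy at n = 12: E_12 = -13.6057 / 12² = -0.094484 eV

The excitation energy is the difference:
ΔE = E_12 - E_1
ΔE = -0.094484 - (-13.605700)
ΔE = 13.511 eV

Since this is positive, energy must be absorbed (photon absorption).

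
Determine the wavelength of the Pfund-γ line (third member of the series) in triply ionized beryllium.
233.66 nm

The lines of a series are numbered from the longest wavelength (smallest ΔE) outward; the third line is the transition from n = n_f + 3 to n_f.
The Pfund series has all transitions ending at n_f = 5.

For Be³⁺ (Z = 4), the third line (γ-line) is the jump from n = 8 to n = 5:
E_8 = -13.6057 × 4² / 8² = -3.401425 eV
E_5 = -13.6057 × 4² / 5² = -8.707648 eV
ΔE = E_8 - E_5 = 5.306223 eV

λ = hc/E = 1239.84 eV·nm / 5.306223 eV
λ = 233.66 nm

This is the γ-line of the Pfund series in Be³⁺.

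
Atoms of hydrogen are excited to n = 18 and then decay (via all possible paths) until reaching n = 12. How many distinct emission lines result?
21

The electron can occupy levels n = 12, 13, ..., 18 during de-excitation — that is m = 18 - 12 + 1 = 7 distinct levels.

The number of distinct spectral lines equals the number of ways to choose 2 of these m levels (each pair gives one possible emission transition):

Number of lines = m(m-1)/2 = 7×6/2 = 21

These correspond to all possible transitions between the 7 levels:
18 → 17, 18 → 16, 18 → 15, 18 → 14, 18 → 13, 18 → 12, 17 → 16, 17 → 15...

Each transition produces a photon with a unique energy (and thus wavelength). This count does not depend on Z.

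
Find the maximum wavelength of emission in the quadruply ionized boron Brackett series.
162.00 nm

The longest wavelength corresponds to the smallest energy transition in the series.
The Brackett series has all transitions ending at n_f = 4.

For B⁴⁺ (Z = 5), the first line (α-line) is the jump from n = 5 to n = 4:
E_5 = -13.6057 × 5² / 5² = -13.605700 eV
E_4 = -13.6057 × 5² / 4² = -21.258906 eV
ΔE = E_5 - E_4 = 7.653206 eV

λ = hc/E = 1239.84 eV·nm / 7.653206 eV
λ = 162.00 nm

This is the α-line of the Brackett series in B⁴⁺.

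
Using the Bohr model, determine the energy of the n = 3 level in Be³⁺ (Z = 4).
-24.187911 eV

For hydrogen-like ions, the energy levels scale with Z²:
E_n = -13.6057 Z² / n² eV

For Be³⁺ (Z = 4) at n = 3:
E_3 = -13.6057 × 4² / 3²
E_3 = -13.6057 × 16 / 9
E_3 = -217.6912 / 9
E_3 = -24.187911 eV

The energy is 16 times more negative than hydrogen at the same n due to the stronger nuclear charge.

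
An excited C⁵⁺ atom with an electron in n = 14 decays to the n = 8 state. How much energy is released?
5.154200 eV

The energy levels are E_n = -13.6057 Z² eV / n².

Energy at n = 14: E_14 = -13.6057 × 6² / 14² = -2.499006122 eV
Energy at n = 8: E_8 = -13.6057 × 6² / 8² = -7.653206250 eV

For emission (electron falling to lower state), the photon energy is:
E_photon = E_14 - E_8 = |-2.499006122 - (-7.653206250)|
E_photon = 5.154200 eV

This energy is carried away by the emitted photon.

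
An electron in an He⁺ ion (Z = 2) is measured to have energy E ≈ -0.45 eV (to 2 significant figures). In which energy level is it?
n = 11

The exact energy levels follow E_n = -13.6057 Z² / n² eV with Z = 2.

The measured value (-0.45 eV) is reported to only 2 significant figures, so we must test candidate n values and see which one matches to that precision.

Candidate energies:
  n = 9:  E = -13.6057 × 2² / 9² = -0.67189 eV
  n = 10:  E = -13.6057 × 2² / 10² = -0.54423 eV
  n = 11:  E = -13.6057 × 2² / 11² = -0.44978 eV  ← matches
  n = 12:  E = -13.6057 × 2² / 12² = -0.37794 eV
  n = 13:  E = -13.6057 × 2² / 13² = -0.32203 eV

Checking against the measurement of -0.45 eV (2 sig figs), only n = 11 agrees:
E_11 = -0.44978 eV, which rounds to -0.45 eV ✓

Therefore n = 11.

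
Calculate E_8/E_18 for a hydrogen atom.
5.062500

Using E_n = -13.6057 Z² / n² eV with Z = 1:

E_8 = -13.6057 / 8² = -13.6057 / 64 = -0.212589062500 eV
E_18 = -13.6057 / 18² = -13.6057 / 324 = -0.041992901235 eV

The ratio is:
E_8/E_18 = (-0.212589062500) / (-0.041992901235)
E_8/E_18 = (-13.6057/64) / (-13.6057/324)
E_8/E_18 = 324/64
E_8/E_18 = 5.062500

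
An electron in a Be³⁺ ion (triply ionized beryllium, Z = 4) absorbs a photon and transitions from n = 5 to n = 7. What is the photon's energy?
4.26497 eV

The energy levels of a hydrogen-like atom are E_n = -13.6057 Z² eV / n².

Energy at n = 5: E_5 = -13.6057 × 4² / 5² = -8.70764800 eV
Energy at n = 7: E_7 = -13.6057 × 4² / 7² = -4.44267755 eV

The excitation energy is the difference:
ΔE = E_7 - E_5
ΔE = -4.44267755 - (-8.70764800)
ΔE = 4.26497 eV

Since this is positive, energy must be absorbed (photon absorption).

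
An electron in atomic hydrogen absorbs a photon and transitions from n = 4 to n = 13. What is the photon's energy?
0.7698 eV

The energy levels of a hydrogen-like atom are E_n = -13.6057 eV / n².

Energy at n = 4: E_4 = -13.6057 / 4² = -0.8503563 eV
Energy at n = 13: E_13 = -13.6057 / 13² = -0.0805071 eV

The excitation energy is the difference:
ΔE = E_13 - E_4
ΔE = -0.0805071 - (-0.8503563)
ΔE = 0.7698 eV

Since this is positive, energy must be absorbed (photon absorption).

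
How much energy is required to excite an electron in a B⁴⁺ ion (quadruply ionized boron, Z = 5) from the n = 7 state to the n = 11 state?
4.1306 eV

The energy levels of a hydrogen-like atom are E_n = -13.6057 Z² eV / n².

Energy at n = 7: E_7 = -13.6057 × 5² / 7² = -6.9416837 eV
Energy at n = 11: E_11 = -13.6057 × 5² / 11² = -2.8110950 eV

The excitation energy is the difference:
ΔE = E_11 - E_7
ΔE = -2.8110950 - (-6.9416837)
ΔE = 4.1306 eV

Since this is positive, energy must be absorbed (photon absorption).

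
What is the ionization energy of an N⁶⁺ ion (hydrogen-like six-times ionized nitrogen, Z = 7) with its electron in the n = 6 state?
18.518869 eV

The ionization energy is the energy needed to remove the electron completely (n → ∞).

For a hydrogen-like ion with Z = 7, E_n = -13.6057 Z² / n² eV.

At n = 6: E_6 = -13.6057 × 7² / 6² = -18.518869444 eV
At n = ∞: E_∞ = 0 eV

Ionization energy = E_∞ - E_6 = 0 - (-18.518869444) = 18.518869444 eV
Ionization energy ≈ 18.518869 eV

This is also called the binding energy of the electron in state n = 6.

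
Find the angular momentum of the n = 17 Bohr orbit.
1.793e-33 J·s (or 17ℏ)

In the Bohr model, angular momentum is quantized:
L = nℏ

where ℏ = h/(2π) = 1.05457e-34 J·s

For n = 17:
L = 17 × 1.05457e-34 J·s
L = 1.793e-33 J·s

This can also be written as L = 17ℏ.
The angular momentum is an integer multiple of the reduced Planck constant.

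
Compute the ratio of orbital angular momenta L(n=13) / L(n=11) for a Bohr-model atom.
1.182

In the Bohr model, L_n = nℏ, so the ratio is purely the ratio of quantum numbers:

L_13/L_11 = 13ℏ / 11ℏ = 13/11 = 1.182

The angular momentum scales linearly with n.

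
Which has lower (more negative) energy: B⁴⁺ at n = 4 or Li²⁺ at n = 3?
B⁴⁺ at n = 4 (E = -21.258906 eV)

Using E_n = -13.6057 Z² / n² eV:

B⁴⁺ (Z = 5) at n = 4:
E = -13.6057 × 5² / 4² = -13.6057 × 25 / 16 = -21.258906250 eV

Li²⁺ (Z = 3) at n = 3:
E = -13.6057 × 3² / 3² = -13.6057 × 9 / 9 = -13.605700000 eV

Since -21.258906250 eV < -13.605700000 eV,
B⁴⁺ at n = 4 is more tightly bound (requires more energy to ionize).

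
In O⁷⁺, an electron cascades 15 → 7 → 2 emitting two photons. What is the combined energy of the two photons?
213.821 eV

The energy levels of O⁷⁺ are E_n = -13.6057 × 8² / n² eV.

First transition (15 → 7):
ΔE₁ = |E_7 - E_15|
ΔE₁ = |-17.770710204 - (-3.870065778)| = 13.900644 eV

Second transition (7 → 2):
ΔE₂ = |E_2 - E_7|
ΔE₂ = |-217.691200000 - (-17.770710204)| = 199.920490 eV

Total energy released:
E_total = ΔE₁ + ΔE₂ = 13.900644 + 199.920490 = 213.821 eV

Note: This equals the direct transition 15 → 2: 213.821 eV ✓
Energy is conserved regardless of the path taken.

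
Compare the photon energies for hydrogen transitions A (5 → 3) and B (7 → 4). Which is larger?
5 → 3

Calculate the energy for each transition:

Transition 5 → 3:
ΔE₁ = |E_3 - E_5| = |-13.6057/3² - (-13.6057/5²)|
ΔE₁ = |-1.511744444 - (-0.544228000)| = 0.967516 eV

Transition 7 → 4:
ΔE₂ = |E_4 - E_7| = |-13.6057/4² - (-13.6057/7²)|
ΔE₂ = |-0.850356250 - (-0.277667347)| = 0.572689 eV

Since 0.967516 eV > 0.572689 eV, the transition 5 → 3 emits the more energetic photon.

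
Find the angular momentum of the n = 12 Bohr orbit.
1.265e-33 J·s (or 12ℏ)

In the Bohr model, angular momentum is quantized:
L = nℏ

where ℏ = h/(2π) = 1.05457e-34 J·s

For n = 12:
L = 12 × 1.05457e-34 J·s
L = 1.265e-33 J·s

This can also be written as L = 12ℏ.
The angular momentum is an integer multiple of the reduced Planck constant.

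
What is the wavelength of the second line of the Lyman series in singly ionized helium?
25.629 nm

The lines of a series are numbered from the longest wavelength (smallest ΔE) outward; the second line is the transition from n = n_f + 2 to n_f.
The Lyman series has all transitions ending at n_f = 1.

For He⁺ (Z = 2), the second line (β-line) is the jump from n = 3 to n = 1:
E_3 = -13.6057 × 2² / 3² = -6.04698 eV
E_1 = -13.6057 × 2² / 1² = -54.42280 eV
ΔE = E_3 - E_1 = 48.37582 eV

λ = hc/E = 1239.84 eV·nm / 48.37582 eV
λ = 25.629 nm

This is the β-line of the Lyman series in He⁺.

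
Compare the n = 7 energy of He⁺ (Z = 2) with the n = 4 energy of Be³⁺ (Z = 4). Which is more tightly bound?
Be³⁺ at n = 4 (E = -13.60570 eV)

Using E_n = -13.6057 Z² / n² eV:

He⁺ (Z = 2) at n = 7:
E = -13.6057 × 2² / 7² = -13.6057 × 4 / 49 = -1.11066939 eV

Be³⁺ (Z = 4) at n = 4:
E = -13.6057 × 4² / 4² = -13.6057 × 16 / 16 = -13.60570000 eV

Since -13.60570000 eV < -1.11066939 eV,
Be³⁺ at n = 4 is more tightly bound (requires more energy to ionize).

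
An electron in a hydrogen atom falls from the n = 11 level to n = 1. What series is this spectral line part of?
Lyman series

The spectral series in hydrogen are named based on the final (lower) energy level:
- Lyman series: n_final = 1 (ultraviolet)
- Balmer series: n_final = 2 (visible/near-UV)
- Paschen series: n_final = 3 (infrared)
- Brackett series: n_final = 4 (infrared)
- Pfund series: n_final = 5 (far infrared)

Since this transition ends at n = 1, it belongs to the Lyman series.

For reference, this 11 → 1 line has photon energy
ΔE = 13.6057 eV × (1/1² - 1/11²) = 13.493256 eV,
corresponding to wavelength λ = hc/ΔE = 1239.84 eV·nm / 13.493256 eV = 91.8859 nm in the ultraviolet region.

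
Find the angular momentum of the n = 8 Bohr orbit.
8.44e-34 J·s (or 8ℏ)

In the Bohr model, angular momentum is quantized:
L = nℏ

where ℏ = h/(2π) = 1.0546e-34 J·s

For n = 8:
L = 8 × 1.0546e-34 J·s
L = 8.44e-34 J·s

This can also be written as L = 8ℏ.
The angular momentum is an integer multiple of the reduced Planck constant.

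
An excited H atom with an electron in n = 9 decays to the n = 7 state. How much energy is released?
0.10970 eV

The energy levels are E_n = -13.6057 eV / n².

Energy at n = 9: E_9 = -13.6057 / 9² = -0.16797160 eV
Energy at n = 7: E_7 = -13.6057 / 7² = -0.27766735 eV

For emission (electron falling to lower state), the photon energy is:
E_photon = E_9 - E_7 = |-0.16797160 - (-0.27766735)|
E_photon = 0.10970 eV

This energy is carried away by the emitted photon.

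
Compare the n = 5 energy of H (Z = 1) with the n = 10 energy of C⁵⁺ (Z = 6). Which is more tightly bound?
C⁵⁺ at n = 10 (E = -4.898052 eV)

Using E_n = -13.6057 Z² / n² eV:

H (Z = 1) at n = 5:
E = -13.6057 × 1² / 5² = -13.6057 × 1 / 25 = -0.544228000 eV

C⁵⁺ (Z = 6) at n = 10:
E = -13.6057 × 6² / 10² = -13.6057 × 36 / 100 = -4.898052000 eV

Since -4.898052000 eV < -0.544228000 eV,
C⁵⁺ at n = 10 is more tightly bound (requires more energy to ionize).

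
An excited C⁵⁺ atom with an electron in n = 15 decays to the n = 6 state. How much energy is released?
11.429 eV

The energy levels are E_n = -13.6057 Z² eV / n².

Energy at n = 15: E_15 = -13.6057 × 6² / 15² = -2.176912 eV
Energy at n = 6: E_6 = -13.6057 × 6² / 6² = -13.605700 eV

For emission (electron falling to lower state), the photon energy is:
E_photon = E_15 - E_6 = |-2.176912 - (-13.605700)|
E_photon = 11.429 eV

This energy is carried away by the emitted photon.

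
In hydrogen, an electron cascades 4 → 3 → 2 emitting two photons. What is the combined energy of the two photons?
2.551069 eV

The energy levels of hydrogen are E_n = -13.6057 / n² eV.

First transition (4 → 3):
ΔE₁ = |E_3 - E_4|
ΔE₁ = |-1.511744444444 - (-0.850356250000)| = 0.661388194 eV

Second transition (3 → 2):
ΔE₂ = |E_2 - E_3|
ΔE₂ = |-3.401425000000 - (-1.511744444444)| = 1.889680556 eV

Total energy released:
E_total = ΔE₁ + ΔE₂ = 0.661388194 + 1.889680556 = 2.551069 eV

Note: This equals the direct transition 4 → 2: 2.551069 eV ✓
Energy is conserved regardless of the path taken.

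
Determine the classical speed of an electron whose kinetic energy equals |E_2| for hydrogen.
1.094e+06 m/s (or 0.3649% of c)

The binding energy at n = 2 for hydrogen is:
E_2 = -13.6057/2² = -3.401425 eV
|E_2| = 3.401425 eV

Convert to Joules:
KE = 3.401425 eV × (1.602177 × 10⁻¹⁹ J/eV) = 5.44968e-19 J

Using KE = ½mv²:
v = √(2·KE/m_e)
v = √(2 × 5.44968e-19 J / 9.10938 × 10⁻³¹ kg)
v = 1.094e+06 m/s

This is approximately 0.3649% the speed of light.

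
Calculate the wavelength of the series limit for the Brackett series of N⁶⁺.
29.7556 nm

The series limit corresponds to the transition from n = ∞ to n = 4.
This is the highest energy (shortest wavelength) transition in the Brackett series.

E_∞ = 0 eV
E_4 = -13.6057 × 7² / 4² = -41.667456 eV

Energy at series limit:
ΔE = E_∞ - E_4 = 0 - (-41.667456) = 41.667456 eV
λ = hc/E = 1239.84 eV·nm / 41.667456 eV = 29.7556 nm

This energy equals the ionization energy from the n = 4 state of N⁶⁺.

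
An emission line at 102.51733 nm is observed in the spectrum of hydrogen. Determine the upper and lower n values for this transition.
n = 3 → n = 1

First, find the photon energy from the wavelength (hc = 1239.84 eV·nm):
E = hc/λ = 1239.84 eV·nm / 102.51733 nm = 12.093955 eV

The energy levels of hydrogen satisfy E_n = -13.6057 / n² eV, so an emission n_i → n_f releases
ΔE = 13.6057 × (1/n_f² − 1/n_i²) eV.

Setting ΔE equal to the photon energy:
1/n_f² − 1/n_i² = 12.093955 / 13.6057 = 0.88888885

Since 1/n_i² must be positive, we need 1/n_f² > 0.88888885, i.e. n_f ≤ 1. For each allowed n_f, solve n_i = (1/n_f² − 0.88888885)^(−1/2) and check whether it is a whole number:
  n_f = 1: 1/n_i² = 1.00000000 − 0.88888885 = 0.11111115 → n_i = 3.000  → integer, n_i = 3 ✓

Only n_f = 1 gives an integer upper level, n_i = 3.

The transition is from n = 3 to n = 1 (emission).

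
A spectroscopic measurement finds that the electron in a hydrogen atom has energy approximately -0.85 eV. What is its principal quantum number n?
n = 4

The exact energy levels follow E_n = -13.6057 eV / n².

The measured value (-0.85 eV) is reported to only 2 significant figures, so we must test candidate n values and see which one matches to that precision.

Candidate energies:
  n = 2:  E = -13.6057/2² = -3.40143 eV
  n = 3:  E = -13.6057/3² = -1.51174 eV
  n = 4:  E = -13.6057/4² = -0.85036 eV  ← matches
  n = 5:  E = -13.6057/5² = -0.54423 eV
  n = 6:  E = -13.6057/6² = -0.37794 eV

Checking against the measurement of -0.85 eV (2 sig figs), only n = 4 agrees:
E_4 = -0.85036 eV, which rounds to -0.85 eV ✓

Therefore n = 4.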